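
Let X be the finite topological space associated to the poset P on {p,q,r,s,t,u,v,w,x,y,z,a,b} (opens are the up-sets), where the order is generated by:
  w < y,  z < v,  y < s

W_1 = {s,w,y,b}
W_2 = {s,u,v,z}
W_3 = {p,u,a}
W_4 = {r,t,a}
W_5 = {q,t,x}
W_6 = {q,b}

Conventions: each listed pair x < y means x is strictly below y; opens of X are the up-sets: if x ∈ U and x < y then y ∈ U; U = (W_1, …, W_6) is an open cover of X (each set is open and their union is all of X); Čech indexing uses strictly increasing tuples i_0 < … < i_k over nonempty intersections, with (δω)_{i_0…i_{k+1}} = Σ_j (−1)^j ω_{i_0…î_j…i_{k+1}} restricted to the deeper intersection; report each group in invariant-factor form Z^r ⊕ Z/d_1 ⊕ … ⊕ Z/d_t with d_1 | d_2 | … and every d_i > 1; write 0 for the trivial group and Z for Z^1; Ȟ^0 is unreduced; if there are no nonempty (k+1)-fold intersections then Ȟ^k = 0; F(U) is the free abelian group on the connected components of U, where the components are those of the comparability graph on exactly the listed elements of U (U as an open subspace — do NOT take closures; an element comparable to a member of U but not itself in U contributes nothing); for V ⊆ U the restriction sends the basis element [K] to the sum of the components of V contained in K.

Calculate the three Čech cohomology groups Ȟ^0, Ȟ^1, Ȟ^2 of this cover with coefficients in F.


Ȟ^0 = Z^10, Ȟ^1 = 0, Ȟ^2 = 0

nerve of the cover:
  W12={s} W16={b} W23={u} W34={a} W45={t} W56={q}
components per intersection:
  W1: {s,w,y} {b}
  W2: {s} {u} {v,z}
  W3: {p} {u} {a}
  W4: {r} {t} {a}
  W5: {q} {t} {x}
  W6: {q} {b}
  W12: {s}
  W16: {b}
  W23: {u}
  W34: {a}
  W45: {t}
  W56: {q}
C dims 16,6; δ0: rk 6, SNF 1^6
Ȟ^0 = (16 − 6) − 0 = 10, so Ȟ^0 ≅ Z^10
Ȟ^1 = (6 − 0) − 6 = 0, so Ȟ^1 ≅ 0
Ȟ^2 = (0 − 0) − 0 = 0, so Ȟ^2 ≅ 0


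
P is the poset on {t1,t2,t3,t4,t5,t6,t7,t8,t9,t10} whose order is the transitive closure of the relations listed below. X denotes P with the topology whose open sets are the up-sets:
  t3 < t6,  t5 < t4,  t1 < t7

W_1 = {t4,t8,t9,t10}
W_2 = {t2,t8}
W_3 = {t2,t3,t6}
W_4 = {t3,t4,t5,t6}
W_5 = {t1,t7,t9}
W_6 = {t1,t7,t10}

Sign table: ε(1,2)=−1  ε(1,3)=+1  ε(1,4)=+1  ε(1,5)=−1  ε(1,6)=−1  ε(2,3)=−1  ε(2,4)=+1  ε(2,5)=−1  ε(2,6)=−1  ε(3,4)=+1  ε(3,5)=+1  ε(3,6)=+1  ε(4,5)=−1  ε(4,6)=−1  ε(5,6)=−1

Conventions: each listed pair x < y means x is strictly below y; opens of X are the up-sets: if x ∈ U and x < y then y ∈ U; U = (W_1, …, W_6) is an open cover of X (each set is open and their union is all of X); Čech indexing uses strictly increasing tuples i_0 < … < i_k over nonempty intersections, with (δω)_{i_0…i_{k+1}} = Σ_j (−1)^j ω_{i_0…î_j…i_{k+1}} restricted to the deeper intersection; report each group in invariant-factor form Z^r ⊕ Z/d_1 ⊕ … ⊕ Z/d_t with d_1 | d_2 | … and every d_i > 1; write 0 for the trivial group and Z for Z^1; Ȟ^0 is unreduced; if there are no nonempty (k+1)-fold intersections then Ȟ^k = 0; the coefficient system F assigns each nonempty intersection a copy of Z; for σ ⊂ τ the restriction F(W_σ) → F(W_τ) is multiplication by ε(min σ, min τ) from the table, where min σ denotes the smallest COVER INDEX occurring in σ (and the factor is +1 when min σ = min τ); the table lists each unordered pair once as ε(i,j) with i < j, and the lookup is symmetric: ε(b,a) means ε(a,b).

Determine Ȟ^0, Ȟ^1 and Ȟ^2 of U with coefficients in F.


nerve simplices:
  W12={t8} W14={t4} W15={t9} W16={t10} W23={t2} W34={t3,t6} W56={t1,t7}
C dims 6,7; δ0: rk 6, SNF 1^5·2
degree 0: 6−6−0 = 0 → Ȟ^0 ≅ 0
degree 1: 7−0−6 = 1 plus torsion [2] → Ȟ^1 ≅ Z ⊕ Z/2
degree 2: 0−0−0 = 0 → Ȟ^2 ≅ 0

Ȟ^0 = 0; Ȟ^1 = Z ⊕ Z/2; Ȟ^2 = 0


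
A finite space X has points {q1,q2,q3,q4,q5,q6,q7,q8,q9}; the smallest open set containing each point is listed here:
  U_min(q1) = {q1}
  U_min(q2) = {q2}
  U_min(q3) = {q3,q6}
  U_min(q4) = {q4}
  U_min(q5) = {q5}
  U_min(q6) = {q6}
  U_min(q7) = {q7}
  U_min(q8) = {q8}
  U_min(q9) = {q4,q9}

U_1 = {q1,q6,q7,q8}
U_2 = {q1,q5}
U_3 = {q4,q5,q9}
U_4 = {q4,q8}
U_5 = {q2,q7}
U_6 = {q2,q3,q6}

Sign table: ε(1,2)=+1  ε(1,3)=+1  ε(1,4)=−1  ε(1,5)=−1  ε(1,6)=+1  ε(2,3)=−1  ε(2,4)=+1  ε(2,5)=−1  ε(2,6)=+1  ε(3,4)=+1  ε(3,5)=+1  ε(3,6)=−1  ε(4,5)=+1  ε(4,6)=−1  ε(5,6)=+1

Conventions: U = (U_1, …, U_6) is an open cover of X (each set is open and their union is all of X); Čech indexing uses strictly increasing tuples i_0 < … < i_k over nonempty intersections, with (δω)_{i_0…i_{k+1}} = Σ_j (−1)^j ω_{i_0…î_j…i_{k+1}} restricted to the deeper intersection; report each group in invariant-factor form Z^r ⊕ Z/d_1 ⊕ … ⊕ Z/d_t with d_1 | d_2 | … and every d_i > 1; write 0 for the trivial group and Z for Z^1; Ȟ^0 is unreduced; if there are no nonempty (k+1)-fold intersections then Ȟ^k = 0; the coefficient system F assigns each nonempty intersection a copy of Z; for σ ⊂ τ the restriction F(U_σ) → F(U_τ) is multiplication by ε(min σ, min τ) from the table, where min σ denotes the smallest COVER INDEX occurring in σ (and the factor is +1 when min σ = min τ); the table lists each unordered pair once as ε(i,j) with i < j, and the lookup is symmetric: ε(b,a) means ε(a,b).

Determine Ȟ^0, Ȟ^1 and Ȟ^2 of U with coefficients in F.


Ȟ^0 ≅ 0, Ȟ^1 ≅ Z ⊕ Z/2 and Ȟ^2 ≅ 0

cover nerve:
  U12={q1} U14={q8} U15={q7} U16={q6} U23={q5} U34={q4} U56={q2}
C dims 6,7; δ0: rk 6, SNF 1^5·2
Ȟ^0: (6−6)−0=0 ⇒ 0
Ȟ^1: (7−0)−6=1 plus torsion [2] ⇒ Z ⊕ Z/2
Ȟ^2: (0−0)−0=0 ⇒ 0


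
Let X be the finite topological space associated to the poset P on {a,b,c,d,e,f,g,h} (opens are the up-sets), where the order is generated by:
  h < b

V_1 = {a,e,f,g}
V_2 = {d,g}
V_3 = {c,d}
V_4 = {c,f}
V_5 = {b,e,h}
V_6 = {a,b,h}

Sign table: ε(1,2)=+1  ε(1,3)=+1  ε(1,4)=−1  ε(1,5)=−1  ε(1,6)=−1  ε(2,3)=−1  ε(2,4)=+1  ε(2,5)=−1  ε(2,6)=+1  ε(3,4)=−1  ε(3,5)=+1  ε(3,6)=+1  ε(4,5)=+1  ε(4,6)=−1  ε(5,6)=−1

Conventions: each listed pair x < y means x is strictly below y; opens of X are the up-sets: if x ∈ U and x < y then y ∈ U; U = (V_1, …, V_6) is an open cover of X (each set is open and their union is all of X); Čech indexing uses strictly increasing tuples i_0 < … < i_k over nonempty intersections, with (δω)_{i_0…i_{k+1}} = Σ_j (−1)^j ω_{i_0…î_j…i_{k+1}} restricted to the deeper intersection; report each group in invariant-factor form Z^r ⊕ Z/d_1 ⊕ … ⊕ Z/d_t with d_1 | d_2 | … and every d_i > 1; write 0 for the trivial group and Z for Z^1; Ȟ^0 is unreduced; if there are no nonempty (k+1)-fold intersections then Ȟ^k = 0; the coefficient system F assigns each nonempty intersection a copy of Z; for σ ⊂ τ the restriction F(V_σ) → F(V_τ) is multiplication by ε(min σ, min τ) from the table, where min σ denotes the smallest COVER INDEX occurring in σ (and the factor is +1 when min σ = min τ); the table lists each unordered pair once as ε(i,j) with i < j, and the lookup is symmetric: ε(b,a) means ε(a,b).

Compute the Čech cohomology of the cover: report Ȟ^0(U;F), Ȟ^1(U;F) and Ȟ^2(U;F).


Ȟ^0 ≅ 0, Ȟ^1 ≅ Z ⊕ Z/2 and Ȟ^2 ≅ 0

cover nerve:
  V12={g} V14={f} V15={e} V16={a} V23={d} V34={c} V56={b,h}
C dims 6,7; δ0: rk 6, SNF 1^5·2
Ȟ^0: (6−6)−0=0 ⇒ 0
Ȟ^1: (7−0)−6=1 plus torsion [2] ⇒ Z ⊕ Z/2
Ȟ^2: (0−0)−0=0 ⇒ 0


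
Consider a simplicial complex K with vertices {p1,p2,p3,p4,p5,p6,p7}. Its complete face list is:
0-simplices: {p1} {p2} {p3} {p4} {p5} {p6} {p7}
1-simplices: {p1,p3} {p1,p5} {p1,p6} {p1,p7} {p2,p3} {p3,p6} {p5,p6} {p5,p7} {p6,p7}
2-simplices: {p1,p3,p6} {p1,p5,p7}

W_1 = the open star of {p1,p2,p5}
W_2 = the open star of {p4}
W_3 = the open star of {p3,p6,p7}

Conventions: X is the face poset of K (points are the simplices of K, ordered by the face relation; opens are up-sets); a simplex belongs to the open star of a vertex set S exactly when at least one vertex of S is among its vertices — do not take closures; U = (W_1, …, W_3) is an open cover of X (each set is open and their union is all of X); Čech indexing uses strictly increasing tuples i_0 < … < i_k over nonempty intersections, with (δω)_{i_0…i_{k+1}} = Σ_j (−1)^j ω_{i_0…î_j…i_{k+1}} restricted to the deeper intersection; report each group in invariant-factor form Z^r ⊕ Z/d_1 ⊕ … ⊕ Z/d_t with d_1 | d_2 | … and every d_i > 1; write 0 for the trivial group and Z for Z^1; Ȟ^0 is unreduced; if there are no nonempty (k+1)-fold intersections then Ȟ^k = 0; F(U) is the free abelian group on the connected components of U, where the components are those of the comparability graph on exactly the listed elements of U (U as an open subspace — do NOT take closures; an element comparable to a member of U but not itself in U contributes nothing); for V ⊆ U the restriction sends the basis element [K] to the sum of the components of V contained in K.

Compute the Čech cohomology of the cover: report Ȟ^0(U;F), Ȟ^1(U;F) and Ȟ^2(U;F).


cover nerve:
  W1={{p1},{p2},{p5},{p1,p3},{p1,p5},{p1,p6},{p1,p7},{p2,p3},{p5,p6},{p5,p7},{p1,p3,p6},{p1,p5,p7}} W2={{p4}} W3={{p3},{p6},{p7},{p1,p3},{p1,p6},{p1,p7},{p2,p3},{p3,p6},{p5,p6},{p5,p7},{p6,p7},{p1,p3,p6},{p1,p5,p7}}
  W13={{p1,p3},{p1,p6},{p1,p7},{p2,p3},{p5,p6},{p5,p7},{p1,p3,p6},{p1,p5,p7}}
components per intersection:
  W1: {{p1},{p5},{p1,p3},{p1,p5},{p1,p6},{p1,p7},{p5,p6},{p5,p7},{p1,p3,p6},{p1,p5,p7}} {{p2},{p2,p3}}
  W2: {{p4}}
  W3: {{p3},{p6},{p7},{p1,p3},{p1,p6},{p1,p7},{p2,p3},{p3,p6},{p5,p6},{p5,p7},{p6,p7},{p1,p3,p6},{p1,p5,p7}}
  W13: {{p1,p3},{p1,p6},{p1,p3,p6}} {{p1,p7},{p5,p7},{p1,p5,p7}} {{p2,p3}} {{p5,p6}}
C dims 4,4; δ0: rk 2, SNF 1^2
Ȟ^0: (4−2)−0=2 ⇒ Z^2
Ȟ^1: (4−0)−2=2 ⇒ Z^2
Ȟ^2: (0−0)−0=0 ⇒ 0

Ȟ^0 ≅ Z^2, Ȟ^1 ≅ Z^2, Ȟ^2 ≅ 0


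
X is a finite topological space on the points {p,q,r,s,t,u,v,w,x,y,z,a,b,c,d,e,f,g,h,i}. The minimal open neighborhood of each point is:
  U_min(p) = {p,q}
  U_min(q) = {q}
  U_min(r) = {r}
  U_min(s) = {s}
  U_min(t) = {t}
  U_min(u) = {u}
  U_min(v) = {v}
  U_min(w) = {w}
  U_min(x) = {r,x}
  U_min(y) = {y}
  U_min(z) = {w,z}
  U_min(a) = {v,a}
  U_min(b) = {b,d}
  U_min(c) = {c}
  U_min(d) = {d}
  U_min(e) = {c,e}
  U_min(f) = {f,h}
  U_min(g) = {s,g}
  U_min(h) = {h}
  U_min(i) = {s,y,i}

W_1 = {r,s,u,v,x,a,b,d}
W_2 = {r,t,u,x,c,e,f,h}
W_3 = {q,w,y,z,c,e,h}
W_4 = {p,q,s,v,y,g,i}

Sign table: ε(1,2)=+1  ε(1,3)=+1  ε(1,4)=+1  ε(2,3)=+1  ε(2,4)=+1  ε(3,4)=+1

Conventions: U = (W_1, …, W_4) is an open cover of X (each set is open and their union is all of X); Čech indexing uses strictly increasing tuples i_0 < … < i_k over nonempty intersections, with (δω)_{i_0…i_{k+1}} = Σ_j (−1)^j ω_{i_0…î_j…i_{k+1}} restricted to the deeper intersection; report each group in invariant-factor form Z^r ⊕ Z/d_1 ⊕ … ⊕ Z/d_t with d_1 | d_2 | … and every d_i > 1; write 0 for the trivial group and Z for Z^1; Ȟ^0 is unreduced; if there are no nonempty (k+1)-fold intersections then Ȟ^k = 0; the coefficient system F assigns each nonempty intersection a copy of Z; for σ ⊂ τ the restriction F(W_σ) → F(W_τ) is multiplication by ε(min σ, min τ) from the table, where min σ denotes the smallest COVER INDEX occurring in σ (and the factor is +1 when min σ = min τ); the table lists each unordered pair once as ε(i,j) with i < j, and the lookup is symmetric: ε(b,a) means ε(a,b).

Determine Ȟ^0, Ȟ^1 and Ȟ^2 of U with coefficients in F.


nonempty overlaps:
  W12={r,u,x} W14={s,v} W23={c,e,h} W34={q,y}
C dims 4,4; δ0: rk 3, SNF 1^3
degree 0: 4−3−0 = 1 → Ȟ^0 ≅ Z
degree 1: 4−0−3 = 1 → Ȟ^1 ≅ Z
degree 2: 0−0−0 = 0 → Ȟ^2 ≅ 0

Ȟ^0 = Z; Ȟ^1 = Z; Ȟ^2 = 0


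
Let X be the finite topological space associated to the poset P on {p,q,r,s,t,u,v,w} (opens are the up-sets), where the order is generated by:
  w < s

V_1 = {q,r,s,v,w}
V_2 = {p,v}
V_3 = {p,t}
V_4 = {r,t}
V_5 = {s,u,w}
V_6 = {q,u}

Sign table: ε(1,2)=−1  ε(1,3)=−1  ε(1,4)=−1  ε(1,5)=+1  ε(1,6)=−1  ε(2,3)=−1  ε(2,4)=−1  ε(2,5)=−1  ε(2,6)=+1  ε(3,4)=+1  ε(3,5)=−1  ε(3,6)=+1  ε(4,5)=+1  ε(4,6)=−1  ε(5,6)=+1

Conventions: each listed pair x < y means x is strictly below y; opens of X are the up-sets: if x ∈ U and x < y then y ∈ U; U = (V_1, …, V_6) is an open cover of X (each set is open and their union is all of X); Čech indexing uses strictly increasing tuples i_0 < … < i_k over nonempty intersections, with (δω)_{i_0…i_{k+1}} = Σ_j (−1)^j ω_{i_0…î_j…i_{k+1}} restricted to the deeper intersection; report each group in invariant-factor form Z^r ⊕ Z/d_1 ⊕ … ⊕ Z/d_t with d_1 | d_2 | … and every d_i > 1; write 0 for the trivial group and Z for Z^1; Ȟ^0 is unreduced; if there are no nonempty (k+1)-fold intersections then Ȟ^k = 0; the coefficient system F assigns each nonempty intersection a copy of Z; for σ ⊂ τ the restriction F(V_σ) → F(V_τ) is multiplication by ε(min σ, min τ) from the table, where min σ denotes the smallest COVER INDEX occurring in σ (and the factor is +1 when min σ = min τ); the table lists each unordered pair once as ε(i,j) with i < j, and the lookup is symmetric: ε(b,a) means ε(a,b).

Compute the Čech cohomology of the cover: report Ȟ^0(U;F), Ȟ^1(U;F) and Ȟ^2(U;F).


Ȟ^0(U;F) ≅ 0, Ȟ^1(U;F) ≅ Z ⊕ Z/2, Ȟ^2(U;F) ≅ 0

nonempty intersections:
  V12={v} V14={r} V15={s,w} V16={q} V23={p} V34={t} V56={u}
C dims 6,7; δ0: rk 6, SNF 1^5·2
Ȟ^0: (6−6)−0=0 ⇒ 0
Ȟ^1: (7−0)−6=1 plus torsion [2] ⇒ Z ⊕ Z/2
Ȟ^2: (0−0)−0=0 ⇒ 0


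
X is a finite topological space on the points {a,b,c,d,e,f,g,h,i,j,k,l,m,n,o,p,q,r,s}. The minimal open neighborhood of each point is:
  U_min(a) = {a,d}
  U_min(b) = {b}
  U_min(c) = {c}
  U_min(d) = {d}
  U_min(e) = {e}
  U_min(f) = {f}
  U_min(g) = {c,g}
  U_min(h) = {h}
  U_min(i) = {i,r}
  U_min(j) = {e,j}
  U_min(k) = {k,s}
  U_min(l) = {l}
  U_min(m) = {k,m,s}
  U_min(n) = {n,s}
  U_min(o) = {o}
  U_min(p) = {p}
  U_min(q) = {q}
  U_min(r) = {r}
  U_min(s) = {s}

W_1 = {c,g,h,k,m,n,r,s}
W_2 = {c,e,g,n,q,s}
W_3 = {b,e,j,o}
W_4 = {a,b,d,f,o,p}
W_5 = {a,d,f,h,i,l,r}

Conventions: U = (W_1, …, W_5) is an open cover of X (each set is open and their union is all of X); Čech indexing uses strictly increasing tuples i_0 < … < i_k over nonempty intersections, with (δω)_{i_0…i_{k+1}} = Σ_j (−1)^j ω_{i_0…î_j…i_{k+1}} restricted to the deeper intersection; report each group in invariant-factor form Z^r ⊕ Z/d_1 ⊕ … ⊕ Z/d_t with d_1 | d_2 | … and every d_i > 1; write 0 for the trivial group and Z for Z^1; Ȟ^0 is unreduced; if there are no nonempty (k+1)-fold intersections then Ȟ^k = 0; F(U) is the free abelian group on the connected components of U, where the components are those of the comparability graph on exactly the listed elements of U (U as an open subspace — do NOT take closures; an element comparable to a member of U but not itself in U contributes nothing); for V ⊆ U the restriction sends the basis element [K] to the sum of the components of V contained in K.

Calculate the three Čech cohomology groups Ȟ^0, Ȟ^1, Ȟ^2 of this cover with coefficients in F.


intersection data:
  W12={c,g,n,s} W15={h,r} W23={e} W34={b,o} W45={a,d,f}
components per intersection:
  W1: {c,g} {h} {k,m,n,s} {r}
  W2: {c,g} {e} {n,s} {q}
  W3: {b} {e,j} {o}
  W4: {a,d} {b} {f} {o} {p}
  W5: {a,d} {f} {h} {i,r} {l}
  W12: {c,g} {n,s}
  W15: {h} {r}
  W23: {e}
  W34: {b} {o}
  W45: {a,d} {f}
C dims 21,9; δ0: rk 9, SNF 1^9
Ȟ^0 = (21 − 9) − 0 = 12, so Ȟ^0 ≅ Z^12
Ȟ^1 = (9 − 0) − 9 = 0, so Ȟ^1 ≅ 0
Ȟ^2 = (0 − 0) − 0 = 0, so Ȟ^2 ≅ 0

Ȟ^0 = Z^12, Ȟ^1 = 0, Ȟ^2 = 0


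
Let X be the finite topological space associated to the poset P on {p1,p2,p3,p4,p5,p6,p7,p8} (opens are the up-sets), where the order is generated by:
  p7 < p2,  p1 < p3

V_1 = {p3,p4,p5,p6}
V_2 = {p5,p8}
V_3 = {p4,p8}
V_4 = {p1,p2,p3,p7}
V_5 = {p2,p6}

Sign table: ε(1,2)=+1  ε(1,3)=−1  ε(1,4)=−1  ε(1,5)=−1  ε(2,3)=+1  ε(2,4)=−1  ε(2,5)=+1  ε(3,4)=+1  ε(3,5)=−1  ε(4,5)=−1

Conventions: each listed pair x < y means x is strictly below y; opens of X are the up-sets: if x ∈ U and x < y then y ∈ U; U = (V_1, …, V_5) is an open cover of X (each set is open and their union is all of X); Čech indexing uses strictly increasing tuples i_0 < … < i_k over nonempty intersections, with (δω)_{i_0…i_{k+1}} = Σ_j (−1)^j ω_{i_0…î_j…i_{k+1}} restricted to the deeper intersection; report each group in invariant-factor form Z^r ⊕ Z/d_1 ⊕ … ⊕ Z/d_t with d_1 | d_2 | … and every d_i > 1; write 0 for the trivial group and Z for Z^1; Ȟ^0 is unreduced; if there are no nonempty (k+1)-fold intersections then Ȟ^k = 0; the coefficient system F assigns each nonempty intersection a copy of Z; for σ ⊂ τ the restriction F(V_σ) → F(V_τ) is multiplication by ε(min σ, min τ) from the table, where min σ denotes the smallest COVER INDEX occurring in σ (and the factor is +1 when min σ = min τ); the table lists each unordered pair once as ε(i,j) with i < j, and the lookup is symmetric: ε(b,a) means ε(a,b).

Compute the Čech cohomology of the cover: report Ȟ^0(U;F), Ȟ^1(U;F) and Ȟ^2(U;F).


Ȟ^0 = 0,  Ȟ^1 = Z ⊕ Z/2,  Ȟ^2 = 0

intersection data:
  V12={p5} V13={p4} V14={p3} V15={p6} V23={p8} V45={p2}
C dims 5,6; δ0: rk 5, SNF 1^4·2
Ȟ^0 = (5 − 5) − 0 = 0, so Ȟ^0 ≅ 0
Ȟ^1 = (6 − 0) − 5 = 1 plus torsion [2], so Ȟ^1 ≅ Z ⊕ Z/2
Ȟ^2 = (0 − 0) − 0 = 0, so Ȟ^2 ≅ 0


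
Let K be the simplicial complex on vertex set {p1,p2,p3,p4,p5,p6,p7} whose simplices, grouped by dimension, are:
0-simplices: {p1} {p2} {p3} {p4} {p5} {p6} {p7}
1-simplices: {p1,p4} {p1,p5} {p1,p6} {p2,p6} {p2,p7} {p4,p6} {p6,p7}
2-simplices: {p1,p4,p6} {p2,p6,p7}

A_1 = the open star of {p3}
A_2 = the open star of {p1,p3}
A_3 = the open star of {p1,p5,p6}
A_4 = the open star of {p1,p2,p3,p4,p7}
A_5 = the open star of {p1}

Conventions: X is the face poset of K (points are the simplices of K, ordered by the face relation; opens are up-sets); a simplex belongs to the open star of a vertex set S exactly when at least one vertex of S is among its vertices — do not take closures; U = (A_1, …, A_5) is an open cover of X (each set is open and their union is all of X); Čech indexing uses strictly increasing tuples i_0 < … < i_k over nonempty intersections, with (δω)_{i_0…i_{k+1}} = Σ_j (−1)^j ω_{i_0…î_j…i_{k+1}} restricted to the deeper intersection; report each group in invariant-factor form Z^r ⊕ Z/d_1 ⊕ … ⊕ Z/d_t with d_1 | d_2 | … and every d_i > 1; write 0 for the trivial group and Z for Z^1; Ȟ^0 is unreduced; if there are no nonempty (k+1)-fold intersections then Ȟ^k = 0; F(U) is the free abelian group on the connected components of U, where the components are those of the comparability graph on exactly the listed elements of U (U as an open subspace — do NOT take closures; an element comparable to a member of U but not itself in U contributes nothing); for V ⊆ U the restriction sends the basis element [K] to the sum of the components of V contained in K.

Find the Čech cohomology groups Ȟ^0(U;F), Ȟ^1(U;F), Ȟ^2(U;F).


Ȟ^0(U;F) ≅ Z^2, Ȟ^1(U;F) ≅ 0 and Ȟ^2(U;F) ≅ 0

nerve of the cover:
  A1={{p3}} A2={{p1},{p3},{p1,p4},{p1,p5},{p1,p6},{p1,p4,p6}} A3={{p1},{p5},{p6},{p1,p4},{p1,p5},{p1,p6},{p2,p6},{p4,p6},{p6,p7},{p1,p4,p6},{p2,p6,p7}} A4={{p1},{p2},{p3},{p4},{p7},{p1,p4},{p1,p5},{p1,p6},{p2,p6},{p2,p7},{p4,p6},{p6,p7},{p1,p4,p6},{p2,p6,p7}} A5={{p1},{p1,p4},{p1,p5},{p1,p6},{p1,p4,p6}}
  A12={{p3}} A14={{p3}} A23={{p1},{p1,p4},{p1,p5},{p1,p6},{p1,p4,p6}} A24={{p1},{p3},{p1,p4},{p1,p5},{p1,p6},{p1,p4,p6}} A25={{p1},{p1,p4},{p1,p5},{p1,p6},{p1,p4,p6}} A34={{p1},{p1,p4},{p1,p5},{p1,p6},{p2,p6},{p4,p6},{p6,p7},{p1,p4,p6},{p2,p6,p7}} A35={{p1},{p1,p4},{p1,p5},{p1,p6},{p1,p4,p6}} A45={{p1},{p1,p4},{p1,p5},{p1,p6},{p1,p4,p6}}
  A124={{p3}} A234={{p1},{p1,p4},{p1,p5},{p1,p6},{p1,p4,p6}} A235={{p1},{p1,p4},{p1,p5},{p1,p6},{p1,p4,p6}} A245={{p1},{p1,p4},{p1,p5},{p1,p6},{p1,p4,p6}} A345={{p1},{p1,p4},{p1,p5},{p1,p6},{p1,p4,p6}}
  A2345={{p1},{p1,p4},{p1,p5},{p1,p6},{p1,p4,p6}}
components per intersection:
  A1: {{p3}}
  A2: {{p1},{p1,p4},{p1,p5},{p1,p6},{p1,p4,p6}} {{p3}}
  A3: {{p1},{p5},{p6},{p1,p4},{p1,p5},{p1,p6},{p2,p6},{p4,p6},{p6,p7},{p1,p4,p6},{p2,p6,p7}}
  A4: {{p1},{p4},{p1,p4},{p1,p5},{p1,p6},{p4,p6},{p1,p4,p6}} {{p2},{p7},{p2,p6},{p2,p7},{p6,p7},{p2,p6,p7}} {{p3}}
  A5: {{p1},{p1,p4},{p1,p5},{p1,p6},{p1,p4,p6}}
  A12: {{p3}}
  A14: {{p3}}
  A23: {{p1},{p1,p4},{p1,p5},{p1,p6},{p1,p4,p6}}
  A24: {{p1},{p1,p4},{p1,p5},{p1,p6},{p1,p4,p6}} {{p3}}
  A25: {{p1},{p1,p4},{p1,p5},{p1,p6},{p1,p4,p6}}
  A34: {{p1},{p1,p4},{p1,p5},{p1,p6},{p4,p6},{p1,p4,p6}} {{p2,p6},{p6,p7},{p2,p6,p7}}
  A35: {{p1},{p1,p4},{p1,p5},{p1,p6},{p1,p4,p6}}
  A45: {{p1},{p1,p4},{p1,p5},{p1,p6},{p1,p4,p6}}
  A124: {{p3}}
  A234: {{p1},{p1,p4},{p1,p5},{p1,p6},{p1,p4,p6}}
  A235: {{p1},{p1,p4},{p1,p5},{p1,p6},{p1,p4,p6}}
  A245: {{p1},{p1,p4},{p1,p5},{p1,p6},{p1,p4,p6}}
  A345: {{p1},{p1,p4},{p1,p5},{p1,p6},{p1,p4,p6}}
  A2345: {{p1},{p1,p4},{p1,p5},{p1,p6},{p1,p4,p6}}
C dims 8,10,5,1; δ0: rk 6, SNF 1^6; δ1: rk 4, SNF 1^4; δ2: rk 1, SNF 1^1
Ȟ^0 = (8 − 6) − 0 = 2, so Ȟ^0 ≅ Z^2
Ȟ^1 = (10 − 4) − 6 = 0, so Ȟ^1 ≅ 0
Ȟ^2 = (5 − 1) − 4 = 0, so Ȟ^2 ≅ 0


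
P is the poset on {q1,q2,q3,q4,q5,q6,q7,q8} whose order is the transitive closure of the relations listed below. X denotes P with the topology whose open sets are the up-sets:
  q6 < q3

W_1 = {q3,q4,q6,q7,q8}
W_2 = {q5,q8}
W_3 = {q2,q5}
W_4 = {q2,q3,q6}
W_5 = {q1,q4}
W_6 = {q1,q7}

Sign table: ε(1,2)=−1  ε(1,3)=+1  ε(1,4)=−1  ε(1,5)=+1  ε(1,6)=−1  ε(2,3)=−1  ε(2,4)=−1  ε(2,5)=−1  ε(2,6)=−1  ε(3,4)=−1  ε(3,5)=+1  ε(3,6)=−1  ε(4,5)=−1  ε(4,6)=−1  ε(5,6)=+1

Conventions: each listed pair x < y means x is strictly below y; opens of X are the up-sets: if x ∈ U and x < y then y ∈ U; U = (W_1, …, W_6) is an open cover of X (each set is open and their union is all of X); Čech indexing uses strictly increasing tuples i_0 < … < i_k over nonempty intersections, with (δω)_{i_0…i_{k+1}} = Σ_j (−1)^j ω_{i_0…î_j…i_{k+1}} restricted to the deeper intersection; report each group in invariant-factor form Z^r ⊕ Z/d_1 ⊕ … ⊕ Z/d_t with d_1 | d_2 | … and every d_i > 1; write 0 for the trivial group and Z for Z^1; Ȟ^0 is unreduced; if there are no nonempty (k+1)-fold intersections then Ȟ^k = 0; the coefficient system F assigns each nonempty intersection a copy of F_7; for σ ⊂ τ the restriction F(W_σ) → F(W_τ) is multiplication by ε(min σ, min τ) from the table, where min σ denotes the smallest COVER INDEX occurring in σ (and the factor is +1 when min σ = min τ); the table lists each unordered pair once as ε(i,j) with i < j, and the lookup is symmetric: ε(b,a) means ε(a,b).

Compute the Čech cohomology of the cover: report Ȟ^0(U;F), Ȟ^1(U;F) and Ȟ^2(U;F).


Ȟ^0(U;F) ≅ 0, Ȟ^1(U;F) ≅ Z/7 and Ȟ^2(U;F) ≅ 0

nerve simplices:
  W12={q8} W14={q3,q6} W15={q4} W16={q7} W23={q5} W34={q2} W56={q1}
C dims 6,7; δ0: rk_F7 6
degree 0: 6−6−0 = 0 → Ȟ^0 ≅ 0
degree 1: 7−0−6 = 1 → Ȟ^1 ≅ Z/7
degree 2: 0−0−0 = 0 → Ȟ^2 ≅ 0


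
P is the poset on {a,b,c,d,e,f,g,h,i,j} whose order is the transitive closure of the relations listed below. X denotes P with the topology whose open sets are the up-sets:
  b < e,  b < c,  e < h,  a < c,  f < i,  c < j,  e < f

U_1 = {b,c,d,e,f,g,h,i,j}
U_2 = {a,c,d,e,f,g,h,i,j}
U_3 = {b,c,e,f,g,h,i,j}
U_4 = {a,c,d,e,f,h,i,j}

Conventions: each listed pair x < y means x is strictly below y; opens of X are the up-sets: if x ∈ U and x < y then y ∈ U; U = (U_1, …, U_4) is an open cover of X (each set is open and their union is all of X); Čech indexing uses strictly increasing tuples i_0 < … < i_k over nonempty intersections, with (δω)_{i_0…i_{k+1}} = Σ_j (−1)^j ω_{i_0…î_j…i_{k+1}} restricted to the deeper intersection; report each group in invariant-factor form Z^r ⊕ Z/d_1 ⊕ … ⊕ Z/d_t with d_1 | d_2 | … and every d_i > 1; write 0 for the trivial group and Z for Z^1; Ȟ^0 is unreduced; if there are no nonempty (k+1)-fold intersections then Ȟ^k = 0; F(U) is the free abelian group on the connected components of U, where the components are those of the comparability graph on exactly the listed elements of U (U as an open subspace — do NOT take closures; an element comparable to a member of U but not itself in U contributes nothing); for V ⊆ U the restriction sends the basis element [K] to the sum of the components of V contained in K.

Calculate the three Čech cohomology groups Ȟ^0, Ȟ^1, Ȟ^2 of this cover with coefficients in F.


nerve of the cover:
  U12={c,d,e,f,g,h,i,j} U13={b,c,e,f,g,h,i,j} U14={c,d,e,f,h,i,j} U23={c,e,f,g,h,i,j} U24={a,c,d,e,f,h,i,j} U34={c,e,f,h,i,j}
  U123={c,e,f,g,h,i,j} U124={c,d,e,f,h,i,j} U134={c,e,f,h,i,j} U234={c,e,f,h,i,j}
  U1234={c,e,f,h,i,j}
components per intersection:
  U1: {b,c,e,f,h,i,j} {d} {g}
  U2: {a,c,j} {d} {e,f,h,i} {g}
  U3: {b,c,e,f,h,i,j} {g}
  U4: {a,c,j} {d} {e,f,h,i}
  U12: {c,j} {d} {e,f,h,i} {g}
  U13: {b,c,e,f,h,i,j} {g}
  U14: {c,j} {d} {e,f,h,i}
  U23: {c,j} {e,f,h,i} {g}
  U24: {a,c,j} {d} {e,f,h,i}
  U34: {c,j} {e,f,h,i}
  U123: {c,j} {e,f,h,i} {g}
  U124: {c,j} {d} {e,f,h,i}
  U134: {c,j} {e,f,h,i}
  U234: {c,j} {e,f,h,i}
  U1234: {c,j} {e,f,h,i}
C dims 12,17,10,2; δ0: rk 9, SNF 1^9; δ1: rk 8, SNF 1^8; δ2: rk 2, SNF 1^2
Ȟ^0 = (12 − 9) − 0 = 3, so Ȟ^0 ≅ Z^3
Ȟ^1 = (17 − 8) − 9 = 0, so Ȟ^1 ≅ 0
Ȟ^2 = (10 − 2) − 8 = 0, so Ȟ^2 ≅ 0

Ȟ^0(U;F) ≅ Z^3, Ȟ^1(U;F) ≅ 0 and Ȟ^2(U;F) ≅ 0


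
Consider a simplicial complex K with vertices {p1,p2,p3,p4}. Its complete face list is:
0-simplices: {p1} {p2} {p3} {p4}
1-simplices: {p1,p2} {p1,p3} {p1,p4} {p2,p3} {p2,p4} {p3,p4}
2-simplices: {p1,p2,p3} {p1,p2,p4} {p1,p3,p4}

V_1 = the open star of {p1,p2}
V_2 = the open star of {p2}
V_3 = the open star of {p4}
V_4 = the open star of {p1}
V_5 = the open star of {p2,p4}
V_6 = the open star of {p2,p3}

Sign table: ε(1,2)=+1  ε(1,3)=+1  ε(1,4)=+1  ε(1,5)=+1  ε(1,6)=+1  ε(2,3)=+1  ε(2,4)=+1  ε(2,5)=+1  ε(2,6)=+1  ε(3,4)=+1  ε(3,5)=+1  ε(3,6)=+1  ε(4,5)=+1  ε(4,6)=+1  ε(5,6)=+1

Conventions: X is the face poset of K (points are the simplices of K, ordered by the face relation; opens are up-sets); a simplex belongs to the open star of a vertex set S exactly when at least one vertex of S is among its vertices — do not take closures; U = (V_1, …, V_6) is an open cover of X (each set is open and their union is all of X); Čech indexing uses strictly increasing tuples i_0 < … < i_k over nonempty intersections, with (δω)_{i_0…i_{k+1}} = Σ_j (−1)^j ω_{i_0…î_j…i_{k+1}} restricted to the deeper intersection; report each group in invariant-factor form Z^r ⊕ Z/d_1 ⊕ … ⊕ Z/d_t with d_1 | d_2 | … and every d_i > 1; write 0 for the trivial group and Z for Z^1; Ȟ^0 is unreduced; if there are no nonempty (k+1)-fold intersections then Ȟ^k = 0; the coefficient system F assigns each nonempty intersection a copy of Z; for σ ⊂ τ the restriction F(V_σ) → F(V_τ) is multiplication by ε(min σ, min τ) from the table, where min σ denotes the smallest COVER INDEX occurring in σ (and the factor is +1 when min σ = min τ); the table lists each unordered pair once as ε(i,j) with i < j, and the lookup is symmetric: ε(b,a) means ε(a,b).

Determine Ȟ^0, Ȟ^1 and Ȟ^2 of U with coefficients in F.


cover nerve:
  V1={{p1},{p2},{p1,p2},{p1,p3},{p1,p4},{p2,p3},{p2,p4},{p1,p2,p3},{p1,p2,p4},{p1,p3,p4}} V2={{p2},{p1,p2},{p2,p3},{p2,p4},{p1,p2,p3},{p1,p2,p4}} V3={{p4},{p1,p4},{p2,p4},{p3,p4},{p1,p2,p4},{p1,p3,p4}} V4={{p1},{p1,p2},{p1,p3},{p1,p4},{p1,p2,p3},{p1,p2,p4},{p1,p3,p4}} V5={{p2},{p4},{p1,p2},{p1,p4},{p2,p3},{p2,p4},{p3,p4},{p1,p2,p3},{p1,p2,p4},{p1,p3,p4}} V6={{p2},{p3},{p1,p2},{p1,p3},{p2,p3},{p2,p4},{p3,p4},{p1,p2,p3},{p1,p2,p4},{p1,p3,p4}}
  V12={{p2},{p1,p2},{p2,p3},{p2,p4},{p1,p2,p3},{p1,p2,p4}} V13={{p1,p4},{p2,p4},{p1,p2,p4},{p1,p3,p4}} V14={{p1},{p1,p2},{p1,p3},{p1,p4},{p1,p2,p3},{p1,p2,p4},{p1,p3,p4}} V15={{p2},{p1,p2},{p1,p4},{p2,p3},{p2,p4},{p1,p2,p3},{p1,p2,p4},{p1,p3,p4}} V16={{p2},{p1,p2},{p1,p3},{p2,p3},{p2,p4},{p1,p2,p3},{p1,p2,p4},{p1,p3,p4}} V23={{p2,p4},{p1,p2,p4}} V24={{p1,p2},{p1,p2,p3},{p1,p2,p4}} V25={{p2},{p1,p2},{p2,p3},{p2,p4},{p1,p2,p3},{p1,p2,p4}} V26={{p2},{p1,p2},{p2,p3},{p2,p4},{p1,p2,p3},{p1,p2,p4}} V34={{p1,p4},{p1,p2,p4},{p1,p3,p4}} V35={{p4},{p1,p4},{p2,p4},{p3,p4},{p1,p2,p4},{p1,p3,p4}} V36={{p2,p4},{p3,p4},{p1,p2,p4},{p1,p3,p4}} V45={{p1,p2},{p1,p4},{p1,p2,p3},{p1,p2,p4},{p1,p3,p4}} V46={{p1,p2},{p1,p3},{p1,p2,p3},{p1,p2,p4},{p1,p3,p4}} V56={{p2},{p1,p2},{p2,p3},{p2,p4},{p3,p4},{p1,p2,p3},{p1,p2,p4},{p1,p3,p4}}
  V123={{p2,p4},{p1,p2,p4}} V124={{p1,p2},{p1,p2,p3},{p1,p2,p4}} V125={{p2},{p1,p2},{p2,p3},{p2,p4},{p1,p2,p3},{p1,p2,p4}} V126={{p2},{p1,p2},{p2,p3},{p2,p4},{p1,p2,p3},{p1,p2,p4}} V134={{p1,p4},{p1,p2,p4},{p1,p3,p4}} V135={{p1,p4},{p2,p4},{p1,p2,p4},{p1,p3,p4}} V136={{p2,p4},{p1,p2,p4},{p1,p3,p4}} V145={{p1,p2},{p1,p4},{p1,p2,p3},{p1,p2,p4},{p1,p3,p4}} V146={{p1,p2},{p1,p3},{p1,p2,p3},{p1,p2,p4},{p1,p3,p4}} V156={{p2},{p1,p2},{p2,p3},{p2,p4},{p1,p2,p3},{p1,p2,p4},{p1,p3,p4}} V234={{p1,p2,p4}} V235={{p2,p4},{p1,p2,p4}} V236={{p2,p4},{p1,p2,p4}} V245={{p1,p2},{p1,p2,p3},{p1,p2,p4}} V246={{p1,p2},{p1,p2,p3},{p1,p2,p4}} V256={{p2},{p1,p2},{p2,p3},{p2,p4},{p1,p2,p3},{p1,p2,p4}} V345={{p1,p4},{p1,p2,p4},{p1,p3,p4}} V346={{p1,p2,p4},{p1,p3,p4}} V356={{p2,p4},{p3,p4},{p1,p2,p4},{p1,p3,p4}} V456={{p1,p2},{p1,p2,p3},{p1,p2,p4},{p1,p3,p4}}
  V1234={{p1,p2,p4}} V1235={{p2,p4},{p1,p2,p4}} V1236={{p2,p4},{p1,p2,p4}} V1245={{p1,p2},{p1,p2,p3},{p1,p2,p4}} V1246={{p1,p2},{p1,p2,p3},{p1,p2,p4}} V1256={{p2},{p1,p2},{p2,p3},{p2,p4},{p1,p2,p3},{p1,p2,p4}} V1345={{p1,p4},{p1,p2,p4},{p1,p3,p4}} V1346={{p1,p2,p4},{p1,p3,p4}} V1356={{p2,p4},{p1,p2,p4},{p1,p3,p4}} V1456={{p1,p2},{p1,p2,p3},{p1,p2,p4},{p1,p3,p4}} V2345={{p1,p2,p4}} V2346={{p1,p2,p4}} V2356={{p2,p4},{p1,p2,p4}} V2456={{p1,p2},{p1,p2,p3},{p1,p2,p4}} V3456={{p1,p2,p4},{p1,p3,p4}}
  V12345={{p1,p2,p4}} V12346={{p1,p2,p4}} V12356={{p2,p4},{p1,p2,p4}} V12456={{p1,p2},{p1,p2,p3},{p1,p2,p4}} V13456={{p1,p2,p4},{p1,p3,p4}} V23456={{p1,p2,p4}}
  V123456={{p1,p2,p4}}
C dims 6,15,20,15; δ0: rk 5, SNF 1^5; δ1: rk 10, SNF 1^10; δ2: rk 10, SNF 1^10
Ȟ^0: (6−5)−0=1 ⇒ Z
Ȟ^1: (15−10)−5=0 ⇒ 0
Ȟ^2: (20−10)−10=0 ⇒ 0

Ȟ^0 ≅ Z,  Ȟ^1 ≅ 0,  Ȟ^2 ≅ 0


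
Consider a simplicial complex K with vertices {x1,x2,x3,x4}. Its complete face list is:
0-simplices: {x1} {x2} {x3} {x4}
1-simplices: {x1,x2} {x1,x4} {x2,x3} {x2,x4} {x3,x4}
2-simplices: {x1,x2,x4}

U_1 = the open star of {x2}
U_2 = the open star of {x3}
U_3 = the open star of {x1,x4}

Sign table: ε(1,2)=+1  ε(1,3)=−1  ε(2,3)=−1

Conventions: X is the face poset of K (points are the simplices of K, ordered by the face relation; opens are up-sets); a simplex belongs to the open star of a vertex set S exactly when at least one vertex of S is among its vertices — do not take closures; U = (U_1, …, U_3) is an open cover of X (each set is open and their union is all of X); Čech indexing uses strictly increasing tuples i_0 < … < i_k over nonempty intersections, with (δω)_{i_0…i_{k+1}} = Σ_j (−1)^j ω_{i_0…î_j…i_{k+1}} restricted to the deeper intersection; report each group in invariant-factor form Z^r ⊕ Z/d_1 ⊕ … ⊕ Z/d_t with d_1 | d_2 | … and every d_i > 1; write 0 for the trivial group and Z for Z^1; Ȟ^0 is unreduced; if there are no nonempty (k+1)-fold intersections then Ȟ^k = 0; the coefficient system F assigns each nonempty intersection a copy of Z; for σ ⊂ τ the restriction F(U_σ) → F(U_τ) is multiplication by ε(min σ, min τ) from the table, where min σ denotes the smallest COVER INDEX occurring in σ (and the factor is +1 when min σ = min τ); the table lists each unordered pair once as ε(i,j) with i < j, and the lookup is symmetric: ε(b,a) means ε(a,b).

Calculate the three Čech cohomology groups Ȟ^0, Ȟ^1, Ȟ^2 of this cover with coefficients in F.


Ȟ^0(U;F) ≅ Z; Ȟ^1(U;F) ≅ Z; Ȟ^2(U;F) ≅ 0

nerve simplices:
  U1={{x2},{x1,x2},{x2,x3},{x2,x4},{x1,x2,x4}} U2={{x3},{x2,x3},{x3,x4}} U3={{x1},{x4},{x1,x2},{x1,x4},{x2,x4},{x3,x4},{x1,x2,x4}}
  U12={{x2,x3}} U13={{x1,x2},{x2,x4},{x1,x2,x4}} U23={{x3,x4}}
C dims 3,3; δ0: rk 2, SNF 1^2
degree 0: 3−2−0 = 1 → Ȟ^0 ≅ Z
degree 1: 3−0−2 = 1 → Ȟ^1 ≅ Z
degree 2: 0−0−0 = 0 → Ȟ^2 ≅ 0


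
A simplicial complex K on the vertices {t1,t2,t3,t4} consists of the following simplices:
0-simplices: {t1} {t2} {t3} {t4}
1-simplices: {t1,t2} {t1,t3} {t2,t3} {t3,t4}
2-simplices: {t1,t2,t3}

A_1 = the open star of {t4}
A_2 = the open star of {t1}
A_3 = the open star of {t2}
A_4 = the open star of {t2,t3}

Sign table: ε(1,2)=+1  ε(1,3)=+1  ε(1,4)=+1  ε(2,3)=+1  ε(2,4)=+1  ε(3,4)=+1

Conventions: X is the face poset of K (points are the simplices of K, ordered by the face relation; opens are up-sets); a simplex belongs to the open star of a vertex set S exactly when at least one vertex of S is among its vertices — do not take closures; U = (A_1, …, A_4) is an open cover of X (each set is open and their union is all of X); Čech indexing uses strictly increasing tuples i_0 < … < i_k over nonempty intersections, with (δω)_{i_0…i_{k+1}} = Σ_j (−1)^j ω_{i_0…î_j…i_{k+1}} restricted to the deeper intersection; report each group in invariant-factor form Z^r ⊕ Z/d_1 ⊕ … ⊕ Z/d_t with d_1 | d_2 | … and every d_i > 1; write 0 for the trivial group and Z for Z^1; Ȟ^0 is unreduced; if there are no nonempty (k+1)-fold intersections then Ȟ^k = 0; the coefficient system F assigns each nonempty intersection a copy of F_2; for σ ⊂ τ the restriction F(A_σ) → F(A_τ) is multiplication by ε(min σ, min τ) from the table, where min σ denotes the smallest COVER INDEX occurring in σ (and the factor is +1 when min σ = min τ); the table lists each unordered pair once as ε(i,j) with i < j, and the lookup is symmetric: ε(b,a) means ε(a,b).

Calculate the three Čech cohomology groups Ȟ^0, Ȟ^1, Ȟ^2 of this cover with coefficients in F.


Ȟ^0(U;F) ≅ Z/2; Ȟ^1(U;F) ≅ 0; Ȟ^2(U;F) ≅ 0

nerve of the cover:
  A1={{t4},{t3,t4}} A2={{t1},{t1,t2},{t1,t3},{t1,t2,t3}} A3={{t2},{t1,t2},{t2,t3},{t1,t2,t3}} A4={{t2},{t3},{t1,t2},{t1,t3},{t2,t3},{t3,t4},{t1,t2,t3}}
  A14={{t3,t4}} A23={{t1,t2},{t1,t2,t3}} A24={{t1,t2},{t1,t3},{t1,t2,t3}} A34={{t2},{t1,t2},{t2,t3},{t1,t2,t3}}
  A234={{t1,t2},{t1,t2,t3}}
C dims 4,4,1; δ0: rk_F2 3; δ1: rk_F2 1
Ȟ^0 = (4 − 3) − 0 = 1, so Ȟ^0 ≅ Z/2
Ȟ^1 = (4 − 1) − 3 = 0, so Ȟ^1 ≅ 0
Ȟ^2 = (1 − 0) − 1 = 0, so Ȟ^2 ≅ 0


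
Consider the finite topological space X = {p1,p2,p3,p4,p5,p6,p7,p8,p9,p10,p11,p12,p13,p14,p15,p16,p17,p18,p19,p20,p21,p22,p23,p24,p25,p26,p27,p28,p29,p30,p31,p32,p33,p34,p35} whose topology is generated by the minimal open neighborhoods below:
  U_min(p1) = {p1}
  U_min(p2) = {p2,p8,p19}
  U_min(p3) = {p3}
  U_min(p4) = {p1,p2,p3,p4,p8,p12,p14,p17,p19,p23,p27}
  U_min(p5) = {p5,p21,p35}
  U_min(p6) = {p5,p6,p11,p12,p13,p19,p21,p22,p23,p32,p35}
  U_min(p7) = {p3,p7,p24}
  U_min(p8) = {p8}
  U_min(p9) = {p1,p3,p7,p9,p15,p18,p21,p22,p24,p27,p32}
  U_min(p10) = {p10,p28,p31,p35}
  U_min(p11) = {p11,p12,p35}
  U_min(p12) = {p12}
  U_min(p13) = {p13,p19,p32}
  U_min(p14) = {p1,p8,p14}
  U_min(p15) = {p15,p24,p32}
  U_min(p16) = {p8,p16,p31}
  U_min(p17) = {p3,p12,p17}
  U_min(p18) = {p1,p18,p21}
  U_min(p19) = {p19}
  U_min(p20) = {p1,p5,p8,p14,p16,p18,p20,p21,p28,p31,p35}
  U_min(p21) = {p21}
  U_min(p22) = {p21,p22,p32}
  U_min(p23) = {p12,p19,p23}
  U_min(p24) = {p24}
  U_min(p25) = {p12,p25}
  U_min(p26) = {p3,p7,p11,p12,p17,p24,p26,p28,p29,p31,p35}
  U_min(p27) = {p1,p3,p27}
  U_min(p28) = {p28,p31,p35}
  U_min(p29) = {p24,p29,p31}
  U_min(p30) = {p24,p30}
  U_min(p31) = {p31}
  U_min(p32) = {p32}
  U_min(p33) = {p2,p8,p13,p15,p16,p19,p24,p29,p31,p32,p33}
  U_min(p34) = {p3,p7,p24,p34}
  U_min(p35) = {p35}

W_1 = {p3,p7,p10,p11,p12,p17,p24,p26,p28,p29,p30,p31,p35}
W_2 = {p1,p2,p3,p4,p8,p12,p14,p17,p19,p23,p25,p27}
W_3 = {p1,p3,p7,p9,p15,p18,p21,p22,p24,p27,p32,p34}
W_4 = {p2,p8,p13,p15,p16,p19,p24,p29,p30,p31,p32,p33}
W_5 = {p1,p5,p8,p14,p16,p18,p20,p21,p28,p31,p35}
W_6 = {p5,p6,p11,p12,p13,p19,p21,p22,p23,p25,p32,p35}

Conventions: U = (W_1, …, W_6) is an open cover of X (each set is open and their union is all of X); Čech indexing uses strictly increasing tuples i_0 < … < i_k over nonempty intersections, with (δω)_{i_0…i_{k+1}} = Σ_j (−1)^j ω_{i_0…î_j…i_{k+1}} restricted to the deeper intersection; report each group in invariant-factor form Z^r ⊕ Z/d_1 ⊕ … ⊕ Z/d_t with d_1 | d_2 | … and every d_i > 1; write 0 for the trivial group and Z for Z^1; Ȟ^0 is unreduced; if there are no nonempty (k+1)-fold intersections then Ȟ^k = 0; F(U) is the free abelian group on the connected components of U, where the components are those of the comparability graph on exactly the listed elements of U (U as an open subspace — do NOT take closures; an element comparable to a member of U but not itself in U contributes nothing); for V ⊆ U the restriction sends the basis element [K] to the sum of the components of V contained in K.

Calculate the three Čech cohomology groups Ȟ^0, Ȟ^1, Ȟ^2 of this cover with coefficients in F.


Ȟ^0 ≅ Z,  Ȟ^1 ≅ 0,  Ȟ^2 ≅ Z/2

nonempty overlaps:
  W12={p3,p12,p17} W13={p3,p7,p24} W14={p24,p29,p30,p31} W15={p28,p31,p35} W16={p11,p12,p35} W23={p1,p3,p27} W24={p2,p8,p19} W25={p1,p8,p14} W26={p12,p19,p23,p25} W34={p15,p24,p32} W35={p1,p18,p21} W36={p21,p22,p32} W45={p8,p16,p31} W46={p13,p19,p32} W56={p5,p21,p35}
  W123={p3} W126={p12} W134={p24} W145={p31} W156={p35} W235={p1} W245={p8} W246={p19} W346={p32} W356={p21}
components per intersection:
  W1: {p3,p7,p10,p11,p12,p17,p24,p26,p28,p29,p30,p31,p35}
  W2: {p1,p2,p3,p4,p8,p12,p14,p17,p19,p23,p25,p27}
  W3: {p1,p3,p7,p9,p15,p18,p21,p22,p24,p27,p32,p34}
  W4: {p2,p8,p13,p15,p16,p19,p24,p29,p30,p31,p32,p33}
  W5: {p1,p5,p8,p14,p16,p18,p20,p21,p28,p31,p35}
  W6: {p5,p6,p11,p12,p13,p19,p21,p22,p23,p25,p32,p35}
  W12: {p3,p12,p17}
  W13: {p3,p7,p24}
  W14: {p24,p29,p30,p31}
  W15: {p28,p31,p35}
  W16: {p11,p12,p35}
  W23: {p1,p3,p27}
  W24: {p2,p8,p19}
  W25: {p1,p8,p14}
  W26: {p12,p19,p23,p25}
  W34: {p15,p24,p32}
  W35: {p1,p18,p21}
  W36: {p21,p22,p32}
  W45: {p8,p16,p31}
  W46: {p13,p19,p32}
  W56: {p5,p21,p35}
  W123: {p3}
  W126: {p12}
  W134: {p24}
  W145: {p31}
  W156: {p35}
  W235: {p1}
  W245: {p8}
  W246: {p19}
  W346: {p32}
  W356: {p21}
C dims 6,15,10; δ0: rk 5, SNF 1^5; δ1: rk 10, SNF 1^9·2
degree 0: 6−5−0 = 1 → Ȟ^0 ≅ Z
degree 1: 15−10−5 = 0 → Ȟ^1 ≅ 0
degree 2: 10−0−10 = 0 plus torsion [2] → Ȟ^2 ≅ Z/2


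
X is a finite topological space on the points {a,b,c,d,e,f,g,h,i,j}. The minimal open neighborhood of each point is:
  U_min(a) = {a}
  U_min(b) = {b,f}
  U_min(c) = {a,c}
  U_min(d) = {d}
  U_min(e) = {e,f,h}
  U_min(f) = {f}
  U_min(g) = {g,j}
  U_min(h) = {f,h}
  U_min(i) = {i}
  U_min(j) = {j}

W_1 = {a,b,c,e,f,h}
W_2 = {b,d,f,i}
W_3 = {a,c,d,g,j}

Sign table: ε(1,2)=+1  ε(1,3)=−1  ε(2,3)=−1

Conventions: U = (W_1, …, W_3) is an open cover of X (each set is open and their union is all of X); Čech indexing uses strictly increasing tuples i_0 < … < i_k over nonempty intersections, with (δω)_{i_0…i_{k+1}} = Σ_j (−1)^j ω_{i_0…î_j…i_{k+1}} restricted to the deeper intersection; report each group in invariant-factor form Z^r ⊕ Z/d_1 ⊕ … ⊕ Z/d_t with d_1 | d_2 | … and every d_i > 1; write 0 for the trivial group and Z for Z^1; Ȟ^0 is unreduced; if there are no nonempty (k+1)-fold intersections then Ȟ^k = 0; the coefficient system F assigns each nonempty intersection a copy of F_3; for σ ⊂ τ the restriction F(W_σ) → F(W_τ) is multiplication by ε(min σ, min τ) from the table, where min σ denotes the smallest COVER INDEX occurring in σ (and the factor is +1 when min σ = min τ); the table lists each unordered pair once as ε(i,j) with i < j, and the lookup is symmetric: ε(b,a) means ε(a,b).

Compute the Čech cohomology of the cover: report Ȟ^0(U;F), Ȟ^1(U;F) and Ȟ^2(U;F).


Ȟ^0(U;F) ≅ Z/3,  Ȟ^1(U;F) ≅ Z/3,  Ȟ^2(U;F) ≅ 0

nerve of the cover:
  W12={b,f} W13={a,c} W23={d}
C dims 3,3; δ0: rk_F3 2
Ȟ^0 = (3 − 2) − 0 = 1, so Ȟ^0 ≅ Z/3
Ȟ^1 = (3 − 0) − 2 = 1, so Ȟ^1 ≅ Z/3
Ȟ^2 = (0 − 0) − 0 = 0, so Ȟ^2 ≅ 0
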